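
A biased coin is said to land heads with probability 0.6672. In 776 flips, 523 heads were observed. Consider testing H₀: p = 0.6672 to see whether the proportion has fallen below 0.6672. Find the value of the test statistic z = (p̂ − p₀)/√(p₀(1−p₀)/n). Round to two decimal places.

z = 0.40

p̂ = 523/776 = 0.6740.
Under H₀, SE = √(0.6672·0.3328/776) = √(0.000286139) = 0.0169.
z = (0.6740 − 0.6672)/0.0169 = 0.0068/0.0169 = 0.40.
p-value = P(Z < 0.400) ≈ 0.6555.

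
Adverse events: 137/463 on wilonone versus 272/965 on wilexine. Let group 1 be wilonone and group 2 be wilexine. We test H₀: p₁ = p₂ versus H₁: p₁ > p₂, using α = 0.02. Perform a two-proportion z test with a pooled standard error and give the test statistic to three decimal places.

z = 0.549

p̂₁ = 137/463 = 0.29590, p̂₂ = 272/965 = 0.28187.
Pooled p̂ = (137+272)/(463+965) = 409/1428 = 0.28641.
SE = √(0.204381 × 0.0031961) = 0.02556.
z = (0.29590 − 0.28187)/0.02556 = 0.01403/0.02556 = 0.549.
p-value = P(Z > 0.549) ≈ 0.2915, so at α = 0.02 we fail to reject H₀.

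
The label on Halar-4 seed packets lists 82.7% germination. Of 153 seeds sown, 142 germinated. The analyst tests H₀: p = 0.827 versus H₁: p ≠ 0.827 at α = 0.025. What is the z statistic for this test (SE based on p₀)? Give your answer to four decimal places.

z = 3.3063

p̂ = 142/153 = 0.9281046.
Under H₀, SE = √(0.827·0.173/153) = √(0.000935105) = 0.0305795.
z = (0.9281046 − 0.827)/0.0305795 = 0.1011046/0.0305795 = 3.3063.
p-value = 2·P(Z > 3.306) ≈ 0.0009. With α = 0.025, reject H₀.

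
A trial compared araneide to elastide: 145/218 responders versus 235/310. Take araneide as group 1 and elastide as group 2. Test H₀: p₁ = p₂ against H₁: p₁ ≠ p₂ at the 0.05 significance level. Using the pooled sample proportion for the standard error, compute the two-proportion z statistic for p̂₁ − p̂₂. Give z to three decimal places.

z = -2.341

p̂₁ = 145/218 ≈ 0.66514, p̂₂ = 235/310 ≈ 0.75806.
Pooled p̂ = (145+235)/(218+310) = 380/528 = 0.71970.
SE = √(p̂(1−p̂)(1/n₁+1/n₂)) = √(0.71970·0.28030·0.00781296) = √(0.00157613) = 0.03970.
z = (0.66514 − 0.75806)/0.03970 = -0.09292/0.03970 = -2.341.
Two-sided p-value ≈ 2·Φ(−2.341) = 0.0192, so at α = 0.05 we reject H₀.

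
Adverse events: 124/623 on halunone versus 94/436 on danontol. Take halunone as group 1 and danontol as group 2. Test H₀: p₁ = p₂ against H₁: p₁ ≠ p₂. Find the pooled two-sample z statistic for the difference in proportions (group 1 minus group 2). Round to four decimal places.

p̂₁ = 124/623 ≈ 0.199037, p̂₂ = 94/436 ≈ 0.215596.
Pooled p̂ = (124+94)/(623+436) = 218/1059 = 0.205855.
SE = √(p̂(1−p̂)(1/n₁+1/n₂)) = √(0.205855·0.794145·0.00389871) = √(0.000637356) = 0.025246.
z = (0.199037 − 0.215596)/0.025246 = -0.016559/0.025246 = -0.6559.

z = -0.6559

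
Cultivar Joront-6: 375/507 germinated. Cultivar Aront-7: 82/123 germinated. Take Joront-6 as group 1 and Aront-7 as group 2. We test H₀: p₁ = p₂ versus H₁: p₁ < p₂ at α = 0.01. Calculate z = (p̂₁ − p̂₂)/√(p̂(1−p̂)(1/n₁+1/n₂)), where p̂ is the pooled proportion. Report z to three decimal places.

p̂₁ = 375/507 ≈ 0.73964, p̂₂ = 82/123 ≈ 0.66667.
Pooled p̂ = (375+82)/(507+123) = 457/630 = 0.72540.
SE = √(0.199196 × 0.0101025) = 0.04486.
z = (0.73964 − 0.66667)/0.04486 = 0.07297/0.04486 = 1.627.
p-value = P(Z < 1.627) ≈ 0.9481; since p > α = 0.01, fail to reject H₀.

z = 1.627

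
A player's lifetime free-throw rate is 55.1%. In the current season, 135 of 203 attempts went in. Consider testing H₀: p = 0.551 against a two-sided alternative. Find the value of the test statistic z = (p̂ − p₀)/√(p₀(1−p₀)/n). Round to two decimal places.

p̂ = 135/203 ≈ 0.6650.
Under H₀, SE = √(0.551·0.449/203) = √(0.00121871) = 0.0349.
z = (0.6650 − 0.551)/0.0349 = 0.1140/0.0349 = 3.27.

z = 3.27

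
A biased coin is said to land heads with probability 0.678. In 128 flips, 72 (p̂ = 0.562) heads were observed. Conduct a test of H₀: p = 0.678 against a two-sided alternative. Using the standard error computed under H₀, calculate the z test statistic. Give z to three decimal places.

z = -2.797

p̂ = 72/128 = 0.56250.
SE = √(p₀(1−p₀)/n) = √(0.21832/128) = 0.04130.
z = (0.56250 − 0.678)/0.04130 = -0.11550/0.04130 = -2.797.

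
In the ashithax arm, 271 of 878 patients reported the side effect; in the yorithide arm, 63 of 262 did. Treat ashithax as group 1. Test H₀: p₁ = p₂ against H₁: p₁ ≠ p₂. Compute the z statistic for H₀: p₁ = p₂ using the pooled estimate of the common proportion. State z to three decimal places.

p̂₁ = 271/878 ≈ 0.30866, p̂₂ = 63/262 ≈ 0.24046.
Pooled p̂ = (271+63)/(878+262) = 334/1140 = 0.29298.
SE = √(p̂(1−p̂)(1/n₁+1/n₂)) = √(0.29298·0.70702·0.00495575) = √(0.00102655) = 0.03204.
z = (0.30866 − 0.24046)/0.03204 = 0.06820/0.03204 = 2.129.
p-value = 2·P(Z > 2.129) ≈ 0.0333.

z = 2.129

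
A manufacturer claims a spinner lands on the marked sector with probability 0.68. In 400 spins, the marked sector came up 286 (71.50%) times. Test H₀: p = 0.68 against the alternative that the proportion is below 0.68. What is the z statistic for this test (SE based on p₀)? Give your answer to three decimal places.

p̂ = 286/400 = 0.71500.
Standard error under H₀: √(0.68×0.32/400) = 0.02332.
z = (0.71500 − 0.68)/0.02332 = 0.03500/0.02332 = 1.501.
p-value = P(Z < 1.501) ≈ 0.9333.

z = 1.501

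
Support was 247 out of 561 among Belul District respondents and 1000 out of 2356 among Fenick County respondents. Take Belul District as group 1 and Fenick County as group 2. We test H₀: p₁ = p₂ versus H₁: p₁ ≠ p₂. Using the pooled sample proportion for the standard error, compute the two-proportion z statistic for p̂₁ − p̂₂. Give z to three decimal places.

p̂₁ = 247/561 = 0.440285, p̂₂ = 1000/2356 = 0.424448.
Pooled p̂ = (247+1000)/(561+2356) = 1247/2917 = 0.427494.
SE = √(0.244743 × 0.00220698) = 0.023241.
z = (0.440285 − 0.424448)/0.023241 = 0.015837/0.023241 = 0.681.
p-value = 2·P(Z > 0.681) ≈ 0.4956.

z = 0.681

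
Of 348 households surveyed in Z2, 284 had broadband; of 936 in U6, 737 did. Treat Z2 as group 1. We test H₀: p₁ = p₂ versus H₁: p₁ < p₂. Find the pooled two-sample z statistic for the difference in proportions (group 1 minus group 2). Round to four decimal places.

z = 1.1326

p̂₁ = 284/348 = 0.816092, p̂₂ = 737/936 = 0.787393.
Pooled p̂ = (284+737)/(348+936) = 1021/1284 = 0.795171.
SE = √(p̂(1−p̂)(1/n₁+1/n₂)) = √(0.795171·0.204829·0.00394194) = √(0.000642039) = 0.025338.
z = (0.816092 − 0.787393)/0.025338 = 0.028699/0.025338 = 1.1326.
p-value = P(Z < 1.133) ≈ 0.8713.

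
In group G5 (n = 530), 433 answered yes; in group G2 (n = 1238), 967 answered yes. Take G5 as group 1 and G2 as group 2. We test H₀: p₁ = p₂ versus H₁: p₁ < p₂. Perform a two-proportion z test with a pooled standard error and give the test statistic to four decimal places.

p̂₁ = 433/530 = 0.816981, p̂₂ = 967/1238 = 0.781099.
Pooled p̂ = (433+967)/(530+1238) = 1400/1768 = 0.791855.
SE = √(0.164821 × 0.00269455) = 0.021074.
z = (0.816981 − 0.781099)/0.021074 = 0.035882/0.021074 = 1.7027.
p-value = P(Z < 1.703) ≈ 0.9557.

z = 1.7027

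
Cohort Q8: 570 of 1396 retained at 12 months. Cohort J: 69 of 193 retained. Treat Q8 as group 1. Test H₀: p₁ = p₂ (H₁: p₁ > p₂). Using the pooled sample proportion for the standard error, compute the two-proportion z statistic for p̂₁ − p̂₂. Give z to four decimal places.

p̂₁ = 570/1396 ≈ 0.4083095, p̂₂ = 69/193 ≈ 0.3575130.
Pooled p̂ = (570+69)/(1396+193) = 639/1589 = 0.4021397.
SE = √(p̂(1−p̂)(1/n₁+1/n₂)) = √(0.4021397·0.5978603·0.00589768) = √(0.00141794) = 0.0376555.
z = (0.4083095 − 0.3575130)/0.0376555 = 0.0507965/0.0376555 = 1.3490.
p-value = P(Z > 1.349) ≈ 0.0887.

z = 1.3490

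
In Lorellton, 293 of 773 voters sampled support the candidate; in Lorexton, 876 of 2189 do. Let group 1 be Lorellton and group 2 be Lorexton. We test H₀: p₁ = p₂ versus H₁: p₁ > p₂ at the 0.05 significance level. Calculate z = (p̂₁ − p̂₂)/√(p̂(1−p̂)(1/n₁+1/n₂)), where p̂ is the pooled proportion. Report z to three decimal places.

p̂₁ = 293/773 ≈ 0.37904, p̂₂ = 876/2189 ≈ 0.40018.
Pooled p̂ = (293+876)/(773+2189) = 1169/2962 = 0.39467.
SE = √(p̂(1−p̂)(1/n₁+1/n₂)) = √(0.39467·0.60533·0.00175049) = √(0.0004182) = 0.02045.
z = (0.37904 − 0.40018)/0.02045 = -0.02114/0.02045 = -1.034.
p-value = P(Z > -1.034) ≈ 0.8494, so at α = 0.05 we fail to reject H₀.

z = -1.034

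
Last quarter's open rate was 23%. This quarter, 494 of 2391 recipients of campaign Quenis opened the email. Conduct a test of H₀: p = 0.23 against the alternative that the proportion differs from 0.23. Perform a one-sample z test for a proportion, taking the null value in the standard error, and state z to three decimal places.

p̂ = 494/2391 ≈ 0.206608.
Under H₀, SE = √(0.23·0.77/2391) = √(7.40694e-05) = 0.008606.
z = (0.206608 − 0.23)/0.008606 = -0.023392/0.008606 = -2.718.
p-value = 2·P(Z > 2.718) ≈ 0.0066.

z = -2.718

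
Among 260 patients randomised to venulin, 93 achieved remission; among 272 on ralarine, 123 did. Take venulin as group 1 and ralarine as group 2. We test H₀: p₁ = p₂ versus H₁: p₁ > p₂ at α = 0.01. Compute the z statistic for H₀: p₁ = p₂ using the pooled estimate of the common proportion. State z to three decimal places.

z = -2.219

p̂₁ = 93/260 ≈ 0.35769, p̂₂ = 123/272 ≈ 0.45221.
Pooled p̂ = (93+123)/(260+272) = 216/532 = 0.40602.
SE = √(0.241167 × 0.00752262) = 0.04259.
z = (0.35769 − 0.45221)/0.04259 = -0.09452/0.04259 = -2.219.
p-value = P(Z > -2.219) ≈ 0.9868. With α = 0.01, fail to reject H₀.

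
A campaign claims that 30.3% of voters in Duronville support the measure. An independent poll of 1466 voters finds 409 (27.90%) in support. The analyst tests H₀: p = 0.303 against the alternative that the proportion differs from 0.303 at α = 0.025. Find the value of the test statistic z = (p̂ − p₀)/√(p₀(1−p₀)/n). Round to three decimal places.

p̂ = 409/1466 ≈ 0.278990.
Under H₀, SE = √(0.303·0.697/1466) = √(0.000144059) = 0.012002.
z = (0.278990 − 0.303)/0.012002 = -0.024010/0.012002 = -2.000.
Two-sided p-value ≈ 2·Φ(−2.000) = 0.0455. With α = 0.025, fail to reject H₀.

z = -2.000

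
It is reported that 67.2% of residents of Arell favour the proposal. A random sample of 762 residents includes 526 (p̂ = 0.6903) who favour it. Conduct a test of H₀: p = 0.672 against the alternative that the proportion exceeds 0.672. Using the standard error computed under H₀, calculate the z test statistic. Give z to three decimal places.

z = 1.075

p̂ = 526/762 = 0.69029.
SE = √(p₀(1−p₀)/n) = √(0.22042/762) = 0.01701.
z = (0.69029 − 0.672)/0.01701 = 0.01829/0.01701 = 1.075.
p-value = P(Z > 1.075) ≈ 0.1411.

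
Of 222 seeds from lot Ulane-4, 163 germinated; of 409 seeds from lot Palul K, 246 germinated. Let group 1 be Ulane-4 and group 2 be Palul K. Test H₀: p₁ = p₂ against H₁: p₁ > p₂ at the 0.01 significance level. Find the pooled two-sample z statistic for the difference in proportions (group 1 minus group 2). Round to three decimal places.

z = 3.335

p̂₁ = 163/222 = 0.73423, p̂₂ = 246/409 = 0.60147.
Pooled p̂ = (163+246)/(222+409) = 409/631 = 0.64818.
SE = √(0.228043 × 0.00694949) = 0.03981.
z = (0.73423 − 0.60147)/0.03981 = 0.13276/0.03981 = 3.335.
p-value = P(Z > 3.335) ≈ 0.0004. With α = 0.01, reject H₀.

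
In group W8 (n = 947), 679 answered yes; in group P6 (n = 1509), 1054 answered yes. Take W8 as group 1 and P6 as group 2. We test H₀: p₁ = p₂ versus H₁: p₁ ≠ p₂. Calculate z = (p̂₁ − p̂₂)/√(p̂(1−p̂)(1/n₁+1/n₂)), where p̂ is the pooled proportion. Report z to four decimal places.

p̂₁ = 679/947 = 0.717001, p̂₂ = 1054/1509 = 0.698476.
Pooled p̂ = (679+1054)/(947+1509) = 1733/2456 = 0.705619.
SE = √(p̂(1−p̂)(1/n₁+1/n₂)) = √(0.705619·0.294381·0.00171866) = √(0.000357001) = 0.018894.
z = (0.717001 − 0.698476)/0.018894 = 0.018525/0.018894 = 0.9805.

z = 0.9805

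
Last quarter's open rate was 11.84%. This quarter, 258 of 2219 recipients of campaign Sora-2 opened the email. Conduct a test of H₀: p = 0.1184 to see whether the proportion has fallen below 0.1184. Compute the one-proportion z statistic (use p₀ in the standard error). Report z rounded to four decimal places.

p̂ = 258/2219 = 0.1162686.
SE = √(p₀(1−p₀)/n) = √(0.10438/2219) = 0.0068586.
z = (0.1162686 − 0.1184)/0.0068586 = -0.0021314/0.0068586 = -0.3108.
p-value = P(Z < -0.311) ≈ 0.3780.

z = -0.3108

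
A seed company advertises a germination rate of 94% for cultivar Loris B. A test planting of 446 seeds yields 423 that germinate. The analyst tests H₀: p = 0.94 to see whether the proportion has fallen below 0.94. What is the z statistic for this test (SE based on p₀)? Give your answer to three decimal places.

p̂ = 423/446 ≈ 0.948430.
Standard error under H₀: √(0.94×0.06/446) = 0.011245.
z = (0.948430 − 0.94)/0.011245 = 0.008430/0.011245 = 0.750.
p-value = P(Z < 0.750) ≈ 0.7733.

z = 0.750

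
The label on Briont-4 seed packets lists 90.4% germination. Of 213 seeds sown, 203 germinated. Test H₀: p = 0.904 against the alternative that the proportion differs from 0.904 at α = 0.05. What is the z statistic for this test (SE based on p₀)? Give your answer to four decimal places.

p̂ = 203/213 ≈ 0.953052.
Under H₀, SE = √(0.904·0.096/213) = √(0.000407437) = 0.020185.
z = (0.953052 − 0.904)/0.020185 = 0.049052/0.020185 = 2.4301.
Two-sided p-value ≈ 2·Φ(−2.430) = 0.0151, so at α = 0.05 we reject H₀.

z = 2.4301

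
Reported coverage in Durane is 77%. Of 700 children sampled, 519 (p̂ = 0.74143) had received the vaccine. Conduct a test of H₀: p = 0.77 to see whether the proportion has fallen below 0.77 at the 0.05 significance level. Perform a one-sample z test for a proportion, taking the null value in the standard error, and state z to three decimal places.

z = -1.796

p̂ = 519/700 = 0.74143.
SE = √(p₀(1−p₀)/n) = √(0.1771/700) = 0.01591.
z = (0.74143 − 0.77)/0.01591 = -0.02857/0.01591 = -1.796.
p-value = P(Z < -1.796) ≈ 0.0362. With α = 0.05, reject H₀.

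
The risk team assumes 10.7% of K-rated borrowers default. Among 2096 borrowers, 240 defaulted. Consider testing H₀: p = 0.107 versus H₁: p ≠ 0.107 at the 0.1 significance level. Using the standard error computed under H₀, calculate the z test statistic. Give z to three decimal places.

p̂ = 240/2096 ≈ 0.11450.
SE = √(p₀(1−p₀)/n) = √(0.095551/2096) = 0.00675.
z = (0.11450 − 0.107)/0.00675 = 0.00750/0.00675 = 1.111.
p-value = 2·P(Z > 1.111) ≈ 0.2664. With α = 0.1, fail to reject H₀.

z = 1.111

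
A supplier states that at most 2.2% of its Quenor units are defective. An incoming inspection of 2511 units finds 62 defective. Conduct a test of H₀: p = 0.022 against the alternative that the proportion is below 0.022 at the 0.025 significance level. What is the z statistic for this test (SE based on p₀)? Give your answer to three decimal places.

p̂ = 62/2511 ≈ 0.024691.
Under H₀, SE = √(0.022·0.978/2511) = √(8.5687e-06) = 0.002927.
z = (0.024691 − 0.022)/0.002927 = 0.002691/0.002927 = 0.919.
p-value = P(Z < 0.919) ≈ 0.8211, so at α = 0.025 we fail to reject H₀.

z = 0.919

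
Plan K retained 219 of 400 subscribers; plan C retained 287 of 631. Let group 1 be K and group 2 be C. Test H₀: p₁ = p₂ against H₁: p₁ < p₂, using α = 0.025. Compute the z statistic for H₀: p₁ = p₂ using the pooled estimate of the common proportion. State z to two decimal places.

z = 2.90

p̂₁ = 219/400 = 0.5475, p̂₂ = 287/631 = 0.4548.
Pooled p̂ = (219+287)/(400+631) = 506/1031 = 0.4908.
SE = √(0.249915 × 0.00408479) = 0.0320.
z = (0.5475 − 0.4548)/0.0320 = 0.0927/0.0320 = 2.90.
p-value = P(Z < 2.900) ≈ 0.9981, so at α = 0.025 we fail to reject H₀.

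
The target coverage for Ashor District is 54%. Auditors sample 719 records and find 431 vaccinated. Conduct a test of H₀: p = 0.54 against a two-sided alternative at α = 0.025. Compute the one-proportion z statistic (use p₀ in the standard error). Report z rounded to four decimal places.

p̂ = 431/719 ≈ 0.599444.
Standard error under H₀: √(0.54×0.46/719) = 0.018587.
z = (0.599444 − 0.54)/0.018587 = 0.059444/0.018587 = 3.1981.
Two-sided p-value ≈ 2·Φ(−3.198) = 0.0014; since p < α = 0.025, reject H₀.

z = 3.1981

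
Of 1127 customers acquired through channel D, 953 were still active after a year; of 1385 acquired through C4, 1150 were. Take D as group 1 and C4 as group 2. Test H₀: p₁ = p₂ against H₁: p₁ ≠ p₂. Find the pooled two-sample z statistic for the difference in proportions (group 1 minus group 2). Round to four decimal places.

z = 1.0319

p̂₁ = 953/1127 = 0.845608, p̂₂ = 1150/1385 = 0.830325.
Pooled p̂ = (953+1150)/(1127+1385) = 2103/2512 = 0.837182.
SE = √(0.136309 × 0.00160933) = 0.014811.
z = (0.845608 − 0.830325)/0.014811 = 0.015283/0.014811 = 1.0319.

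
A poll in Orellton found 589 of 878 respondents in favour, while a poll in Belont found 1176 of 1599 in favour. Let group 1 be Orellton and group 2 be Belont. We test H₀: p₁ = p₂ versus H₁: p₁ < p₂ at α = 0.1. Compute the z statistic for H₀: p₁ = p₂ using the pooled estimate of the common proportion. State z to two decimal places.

p̂₁ = 589/878 ≈ 0.67084, p̂₂ = 1176/1599 ≈ 0.73546.
Pooled p̂ = (589+1176)/(878+1599) = 1765/2477 = 0.71256.
SE = √(p̂(1−p̂)(1/n₁+1/n₂)) = √(0.71256·0.28744·0.00176434) = √(0.000361373) = 0.01901.
z = (0.67084 − 0.73546)/0.01901 = -0.06462/0.01901 = -3.40.
p-value = P(Z < -3.399) ≈ 0.0003. With α = 0.1, reject H₀.

z = -3.40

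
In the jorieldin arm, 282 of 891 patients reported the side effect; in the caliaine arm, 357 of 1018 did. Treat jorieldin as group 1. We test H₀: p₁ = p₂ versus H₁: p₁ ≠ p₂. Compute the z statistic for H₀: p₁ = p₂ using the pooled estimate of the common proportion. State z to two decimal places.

p̂₁ = 282/891 ≈ 0.3165, p̂₂ = 357/1018 ≈ 0.3507.
Pooled p̂ = (282+357)/(891+1018) = 639/1909 = 0.3347.
SE = √(0.222686 × 0.00210465) = 0.0216.
z = (0.3165 − 0.3507)/0.0216 = -0.0342/0.0216 = -1.58.

z = -1.58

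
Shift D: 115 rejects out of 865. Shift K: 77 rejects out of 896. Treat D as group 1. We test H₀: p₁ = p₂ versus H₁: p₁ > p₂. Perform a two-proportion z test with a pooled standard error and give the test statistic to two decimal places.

z = 3.16

p̂₁ = 115/865 = 0.13295, p̂₂ = 77/896 = 0.08594.
Pooled p̂ = (115+77)/(865+896) = 192/1761 = 0.10903.
SE = √(0.0971416 × 0.00227214) = 0.01486.
z = (0.13295 − 0.08594)/0.01486 = 0.04701/0.01486 = 3.16.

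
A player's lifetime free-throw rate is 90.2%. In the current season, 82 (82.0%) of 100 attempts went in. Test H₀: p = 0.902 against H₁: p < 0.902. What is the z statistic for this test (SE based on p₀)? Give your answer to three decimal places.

z = -2.758

p̂ = 82/100 = 0.82000.
SE = √(p₀(1−p₀)/n) = √(0.088396/100) = 0.02973.
z = (0.82000 − 0.902)/0.02973 = -0.08200/0.02973 = -2.758.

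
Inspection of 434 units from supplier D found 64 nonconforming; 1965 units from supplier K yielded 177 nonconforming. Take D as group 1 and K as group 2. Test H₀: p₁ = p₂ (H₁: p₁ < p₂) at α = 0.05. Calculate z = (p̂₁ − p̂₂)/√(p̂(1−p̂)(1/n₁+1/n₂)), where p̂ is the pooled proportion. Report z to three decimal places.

p̂₁ = 64/434 ≈ 0.147465, p̂₂ = 177/1965 ≈ 0.090076.
Pooled p̂ = (64+177)/(434+1965) = 241/2399 = 0.100459.
SE = √(0.0903666 × 0.00281305) = 0.015944.
z = (0.147465 − 0.090076)/0.015944 = 0.057389/0.015944 = 3.599.
p-value = P(Z < 3.599) ≈ 0.9998. With α = 0.05, fail to reject H₀.

z = 3.599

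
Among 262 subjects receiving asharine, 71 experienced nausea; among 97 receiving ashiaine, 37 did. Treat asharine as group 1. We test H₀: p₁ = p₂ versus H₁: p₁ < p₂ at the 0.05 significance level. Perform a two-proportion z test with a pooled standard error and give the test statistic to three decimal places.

p̂₁ = 71/262 = 0.27099, p̂₂ = 37/97 = 0.38144.
Pooled p̂ = (71+37)/(262+97) = 108/359 = 0.30084.
SE = √(p̂(1−p̂)(1/n₁+1/n₂)) = √(0.30084·0.69916·0.0141261) = √(0.00297119) = 0.05451.
z = (0.27099 − 0.38144)/0.05451 = -0.11045/0.05451 = -2.026.
p-value = P(Z < -2.026) ≈ 0.0214. With α = 0.05, reject H₀.

z = -2.026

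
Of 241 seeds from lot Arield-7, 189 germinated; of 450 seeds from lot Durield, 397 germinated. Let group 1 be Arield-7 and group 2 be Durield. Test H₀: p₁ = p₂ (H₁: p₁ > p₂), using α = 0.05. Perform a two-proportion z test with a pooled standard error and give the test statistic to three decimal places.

z = -3.420

p̂₁ = 189/241 ≈ 0.78423, p̂₂ = 397/450 ≈ 0.88222.
Pooled p̂ = (189+397)/(241+450) = 586/691 = 0.84805.
SE = √(0.128864 × 0.0063716) = 0.02865.
z = (0.78423 − 0.88222)/0.02865 = -0.09799/0.02865 = -3.420.
p-value = P(Z > -3.420) ≈ 0.9997, so at α = 0.05 we fail to reject H₀.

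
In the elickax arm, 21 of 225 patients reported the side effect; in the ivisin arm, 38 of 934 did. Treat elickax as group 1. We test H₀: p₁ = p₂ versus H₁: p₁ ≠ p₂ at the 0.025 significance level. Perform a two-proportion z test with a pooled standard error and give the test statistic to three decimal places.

z = 3.225

p̂₁ = 21/225 = 0.09333, p̂₂ = 38/934 = 0.04069.
Pooled p̂ = (21+38)/(225+934) = 59/1159 = 0.05091.
SE = √(0.0483145 × 0.00551511) = 0.01632.
z = (0.09333 − 0.04069)/0.01632 = 0.05264/0.01632 = 3.225.
Two-sided p-value ≈ 2·Φ(−3.225) = 0.0013, so at α = 0.025 we reject H₀.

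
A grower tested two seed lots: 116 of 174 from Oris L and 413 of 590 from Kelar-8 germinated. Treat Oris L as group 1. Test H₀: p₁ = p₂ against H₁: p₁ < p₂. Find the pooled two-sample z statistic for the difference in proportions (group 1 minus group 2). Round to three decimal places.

p̂₁ = 116/174 = 0.66667, p̂₂ = 413/590 = 0.70000.
Pooled p̂ = (116+413)/(174+590) = 529/764 = 0.69241.
SE = √(p̂(1−p̂)(1/n₁+1/n₂)) = √(0.69241·0.30759·0.00744204) = √(0.001585) = 0.03981.
z = (0.66667 − 0.70000)/0.03981 = -0.03333/0.03981 = -0.837.

z = -0.837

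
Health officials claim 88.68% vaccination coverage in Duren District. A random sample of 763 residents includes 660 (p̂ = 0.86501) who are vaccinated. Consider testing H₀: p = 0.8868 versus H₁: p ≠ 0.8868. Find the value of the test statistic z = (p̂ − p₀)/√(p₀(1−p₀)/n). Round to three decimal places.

z = -1.900

p̂ = 660/763 ≈ 0.86501.
Under H₀, SE = √(0.8868·0.1132/763) = √(0.000131567) = 0.01147.
z = (0.86501 − 0.8868)/0.01147 = -0.02179/0.01147 = -1.900.
p-value = 2·P(Z > 1.900) ≈ 0.0574.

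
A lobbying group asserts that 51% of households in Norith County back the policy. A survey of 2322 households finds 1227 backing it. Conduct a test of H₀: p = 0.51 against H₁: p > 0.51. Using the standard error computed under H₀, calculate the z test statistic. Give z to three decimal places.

z = 1.776

p̂ = 1227/2322 ≈ 0.52842.
SE = √(p₀(1−p₀)/n) = √(0.2499/2322) = 0.01037.
z = (0.52842 − 0.51)/0.01037 = 0.01842/0.01037 = 1.776.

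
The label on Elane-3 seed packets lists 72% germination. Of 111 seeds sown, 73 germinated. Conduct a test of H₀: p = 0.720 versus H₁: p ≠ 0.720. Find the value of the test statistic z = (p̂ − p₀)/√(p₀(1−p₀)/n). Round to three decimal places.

z = -1.463

p̂ = 73/111 = 0.65766.
Standard error under H₀: √(0.72×0.28/111) = 0.04262.
z = (0.65766 − 0.72)/0.04262 = -0.06234/0.04262 = -1.463.
p-value = 2·P(Z > 1.463) ≈ 0.1435.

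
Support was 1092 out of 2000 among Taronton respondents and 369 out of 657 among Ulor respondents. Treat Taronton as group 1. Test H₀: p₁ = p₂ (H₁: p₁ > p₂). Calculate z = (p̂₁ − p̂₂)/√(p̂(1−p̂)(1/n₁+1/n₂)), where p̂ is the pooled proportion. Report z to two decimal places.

z = -0.70

p̂₁ = 1092/2000 ≈ 0.5460, p̂₂ = 369/657 ≈ 0.5616.
Pooled p̂ = (1092+369)/(2000+657) = 1461/2657 = 0.5499.
SE = √(0.247513 × 0.00202207) = 0.0224.
z = (0.5460 − 0.5616)/0.0224 = -0.0156/0.0224 = -0.70.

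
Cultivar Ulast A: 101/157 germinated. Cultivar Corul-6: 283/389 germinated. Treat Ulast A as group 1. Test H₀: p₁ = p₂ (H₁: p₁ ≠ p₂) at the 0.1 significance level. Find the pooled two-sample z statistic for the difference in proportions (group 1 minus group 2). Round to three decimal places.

z = -1.949

p̂₁ = 101/157 = 0.643312, p̂₂ = 283/389 = 0.727506.
Pooled p̂ = (101+283)/(157+389) = 384/546 = 0.703297.
SE = √(p̂(1−p̂)(1/n₁+1/n₂)) = √(0.703297·0.296703·0.00894012) = √(0.00186554) = 0.043192.
z = (0.643312 − 0.727506)/0.043192 = -0.084194/0.043192 = -1.949.
p-value = 2·P(Z > 1.949) ≈ 0.0513; since p < α = 0.1, reject H₀.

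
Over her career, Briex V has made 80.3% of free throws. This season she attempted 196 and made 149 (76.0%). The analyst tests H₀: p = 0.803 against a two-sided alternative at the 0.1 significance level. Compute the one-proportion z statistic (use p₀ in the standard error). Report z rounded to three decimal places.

p̂ = 149/196 = 0.760204.
Standard error under H₀: √(0.803×0.197/196) = 0.028409.
z = (0.760204 − 0.803)/0.028409 = -0.042796/0.028409 = -1.506.
p-value = 2·P(Z > 1.506) ≈ 0.1320; since p > α = 0.1, fail to reject H₀.

z = -1.506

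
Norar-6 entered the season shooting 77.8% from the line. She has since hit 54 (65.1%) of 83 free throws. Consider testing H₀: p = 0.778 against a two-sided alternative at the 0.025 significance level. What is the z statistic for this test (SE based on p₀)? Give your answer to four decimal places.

z = -2.7928

p̂ = 54/83 = 0.650602.
SE = √(p₀(1−p₀)/n) = √(0.17272/83) = 0.045617.
z = (0.650602 − 0.778)/0.045617 = -0.127398/0.045617 = -2.7928.
p-value = 2·P(Z > 2.793) ≈ 0.0052; since p < α = 0.025, reject H₀.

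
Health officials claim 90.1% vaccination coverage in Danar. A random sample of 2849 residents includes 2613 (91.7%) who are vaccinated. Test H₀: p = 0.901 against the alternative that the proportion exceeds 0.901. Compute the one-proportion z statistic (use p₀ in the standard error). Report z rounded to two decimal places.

p̂ = 2613/2849 ≈ 0.9172.
SE = √(p₀(1−p₀)/n) = √(0.089199/2849) = 0.0056.
z = (0.9172 − 0.901)/0.0056 = 0.0162/0.0056 = 2.89.

z = 2.89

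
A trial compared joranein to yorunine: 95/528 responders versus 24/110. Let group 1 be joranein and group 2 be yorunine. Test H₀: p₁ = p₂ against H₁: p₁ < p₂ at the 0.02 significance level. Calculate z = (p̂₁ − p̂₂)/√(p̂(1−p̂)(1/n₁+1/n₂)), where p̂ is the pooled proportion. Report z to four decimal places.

p̂₁ = 95/528 ≈ 0.179924, p̂₂ = 24/110 ≈ 0.218182.
Pooled p̂ = (95+24)/(528+110) = 119/638 = 0.186520.
SE = √(p̂(1−p̂)(1/n₁+1/n₂)) = √(0.186520·0.813480·0.0109848) = √(0.00166674) = 0.040826.
z = (0.179924 − 0.218182)/0.040826 = -0.038258/0.040826 = -0.9371.
p-value = P(Z < -0.937) ≈ 0.1744; since p > α = 0.02, fail to reject H₀.

z = -0.9371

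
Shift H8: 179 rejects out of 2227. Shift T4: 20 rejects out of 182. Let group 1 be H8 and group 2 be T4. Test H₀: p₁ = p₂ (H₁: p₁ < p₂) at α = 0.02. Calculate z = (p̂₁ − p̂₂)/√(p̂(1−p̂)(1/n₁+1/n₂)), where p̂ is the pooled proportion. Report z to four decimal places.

p̂₁ = 179/2227 = 0.080377, p̂₂ = 20/182 = 0.109890.
Pooled p̂ = (179+20)/(2227+182) = 199/2409 = 0.082607.
SE = √(0.075783 × 0.00594354) = 0.021223.
z = (0.080377 − 0.109890)/0.021223 = -0.029513/0.021223 = -1.3906.
p-value = P(Z < -1.391) ≈ 0.0822, so at α = 0.02 we fail to reject H₀.

z = -1.3906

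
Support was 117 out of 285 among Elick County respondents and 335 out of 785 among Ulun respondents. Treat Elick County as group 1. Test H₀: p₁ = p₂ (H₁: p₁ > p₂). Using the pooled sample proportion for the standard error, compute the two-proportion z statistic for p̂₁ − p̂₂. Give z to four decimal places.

p̂₁ = 117/285 = 0.410526, p̂₂ = 335/785 = 0.426752.
Pooled p̂ = (117+335)/(285+785) = 452/1070 = 0.422430.
SE = √(0.243983 × 0.00478266) = 0.034160.
z = (0.410526 − 0.426752)/0.034160 = -0.016226/0.034160 = -0.4750.

z = -0.4750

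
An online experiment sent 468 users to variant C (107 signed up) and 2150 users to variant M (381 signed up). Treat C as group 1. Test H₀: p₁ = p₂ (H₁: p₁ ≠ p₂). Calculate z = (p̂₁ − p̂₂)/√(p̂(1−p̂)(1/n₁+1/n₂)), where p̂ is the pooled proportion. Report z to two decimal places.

z = 2.59

p̂₁ = 107/468 ≈ 0.22863, p̂₂ = 381/2150 ≈ 0.17721.
Pooled p̂ = (107+381)/(468+2150) = 488/2618 = 0.18640.
SE = √(p̂(1−p̂)(1/n₁+1/n₂)) = √(0.18640·0.81360·0.00260187) = √(0.000394589) = 0.01986.
z = (0.22863 − 0.17721)/0.01986 = 0.05142/0.01986 = 2.59.
Two-sided p-value ≈ 2·Φ(−2.589) = 0.0096.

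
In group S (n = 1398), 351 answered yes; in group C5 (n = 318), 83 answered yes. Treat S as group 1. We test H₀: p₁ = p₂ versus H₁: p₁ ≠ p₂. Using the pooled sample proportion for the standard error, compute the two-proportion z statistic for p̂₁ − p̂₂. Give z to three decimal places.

p̂₁ = 351/1398 ≈ 0.25107, p̂₂ = 83/318 ≈ 0.26101.
Pooled p̂ = (351+83)/(1398+318) = 434/1716 = 0.25291.
SE = √(p̂(1−p̂)(1/n₁+1/n₂)) = √(0.25291·0.74709·0.00385996) = √(0.000729334) = 0.02701.
z = (0.25107 − 0.26101)/0.02701 = -0.00994/0.02701 = -0.368.

z = -0.368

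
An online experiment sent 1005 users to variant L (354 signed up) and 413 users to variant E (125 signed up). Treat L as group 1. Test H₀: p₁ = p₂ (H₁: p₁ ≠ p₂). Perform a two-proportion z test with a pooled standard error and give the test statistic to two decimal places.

z = 1.79

p̂₁ = 354/1005 ≈ 0.3522, p̂₂ = 125/413 ≈ 0.3027.
Pooled p̂ = (354+125)/(1005+413) = 479/1418 = 0.3378.
SE = √(p̂(1−p̂)(1/n₁+1/n₂)) = √(0.3378·0.6622·0.00341633) = √(0.000764203) = 0.0276.
z = (0.3522 − 0.3027)/0.0276 = 0.0495/0.0276 = 1.79.
Two-sided p-value ≈ 2·Φ(−1.793) = 0.0729.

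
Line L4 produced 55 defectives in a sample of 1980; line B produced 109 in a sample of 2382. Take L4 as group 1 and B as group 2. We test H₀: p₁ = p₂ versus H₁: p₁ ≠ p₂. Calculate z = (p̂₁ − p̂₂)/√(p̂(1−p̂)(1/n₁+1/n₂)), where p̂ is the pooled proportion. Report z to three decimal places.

z = -3.108

p̂₁ = 55/1980 = 0.027778, p̂₂ = 109/2382 = 0.045760.
Pooled p̂ = (55+109)/(1980+2382) = 164/4362 = 0.037597.
SE = √(p̂(1−p̂)(1/n₁+1/n₂)) = √(0.037597·0.962403·0.000924866) = √(3.34652e-05) = 0.005785.
z = (0.027778 − 0.045760)/0.005785 = -0.017982/0.005785 = -3.108.
p-value = 2·P(Z > 3.108) ≈ 0.0019.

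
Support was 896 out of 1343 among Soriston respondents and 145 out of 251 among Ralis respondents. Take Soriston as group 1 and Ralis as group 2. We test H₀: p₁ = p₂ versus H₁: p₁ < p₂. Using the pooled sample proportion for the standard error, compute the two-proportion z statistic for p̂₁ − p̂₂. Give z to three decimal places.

z = 2.734

p̂₁ = 896/1343 = 0.66716, p̂₂ = 145/251 = 0.57769.
Pooled p̂ = (896+145)/(1343+251) = 1041/1594 = 0.65307.
SE = √(0.226568 × 0.00472867) = 0.03273.
z = (0.66716 − 0.57769)/0.03273 = 0.08947/0.03273 = 2.734.
p-value = P(Z < 2.734) ≈ 0.9969.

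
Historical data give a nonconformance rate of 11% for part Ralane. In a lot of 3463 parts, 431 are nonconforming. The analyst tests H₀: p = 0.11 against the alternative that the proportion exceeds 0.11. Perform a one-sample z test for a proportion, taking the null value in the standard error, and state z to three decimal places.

p̂ = 431/3463 = 0.124459.
SE = √(p₀(1−p₀)/n) = √(0.0979/3463) = 0.005317.
z = (0.124459 − 0.11)/0.005317 = 0.014459/0.005317 = 2.719.
p-value = P(Z > 2.719) ≈ 0.0033.

z = 2.719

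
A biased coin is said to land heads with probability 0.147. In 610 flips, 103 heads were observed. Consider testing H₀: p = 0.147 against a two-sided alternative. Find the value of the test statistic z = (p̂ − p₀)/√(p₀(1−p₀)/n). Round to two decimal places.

p̂ = 103/610 = 0.16885.
SE = √(p₀(1−p₀)/n) = √(0.12539/610) = 0.01434.
z = (0.16885 − 0.147)/0.01434 = 0.02185/0.01434 = 1.52.

z = 1.52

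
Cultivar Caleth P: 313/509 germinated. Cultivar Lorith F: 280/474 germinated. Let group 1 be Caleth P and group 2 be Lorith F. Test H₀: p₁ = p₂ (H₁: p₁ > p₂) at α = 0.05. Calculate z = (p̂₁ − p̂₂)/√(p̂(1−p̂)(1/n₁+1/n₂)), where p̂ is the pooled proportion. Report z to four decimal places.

z = 0.7754

p̂₁ = 313/509 = 0.614931, p̂₂ = 280/474 = 0.590717.
Pooled p̂ = (313+280)/(509+474) = 593/983 = 0.603255.
SE = √(p̂(1−p̂)(1/n₁+1/n₂)) = √(0.603255·0.396745·0.00407434) = √(0.000975146) = 0.031227.
z = (0.614931 − 0.590717)/0.031227 = 0.024214/0.031227 = 0.7754.
p-value = P(Z > 0.775) ≈ 0.2190; since p > α = 0.05, fail to reject H₀.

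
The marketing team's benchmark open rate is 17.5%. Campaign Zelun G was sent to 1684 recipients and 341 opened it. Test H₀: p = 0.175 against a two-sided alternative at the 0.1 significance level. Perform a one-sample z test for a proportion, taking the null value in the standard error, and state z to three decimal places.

z = 2.969

p̂ = 341/1684 ≈ 0.20249.
SE = √(p₀(1−p₀)/n) = √(0.14437/1684) = 0.00926.
z = (0.20249 − 0.175)/0.00926 = 0.02749/0.00926 = 2.969.
Two-sided p-value ≈ 2·Φ(−2.969) = 0.0030; since p < α = 0.1, reject H₀.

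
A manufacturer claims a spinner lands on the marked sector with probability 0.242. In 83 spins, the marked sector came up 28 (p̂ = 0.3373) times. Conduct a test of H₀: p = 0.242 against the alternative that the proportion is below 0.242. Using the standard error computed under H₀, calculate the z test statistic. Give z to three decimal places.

p̂ = 28/83 ≈ 0.33735.
Standard error under H₀: √(0.242×0.758/83) = 0.04701.
z = (0.33735 − 0.242)/0.04701 = 0.09535/0.04701 = 2.028.
p-value = P(Z < 2.028) ≈ 0.9787.

z = 2.028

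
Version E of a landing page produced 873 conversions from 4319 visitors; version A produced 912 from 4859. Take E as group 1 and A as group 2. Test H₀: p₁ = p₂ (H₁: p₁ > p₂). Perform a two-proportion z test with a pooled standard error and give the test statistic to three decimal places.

p̂₁ = 873/4319 = 0.20213, p̂₂ = 912/4859 = 0.18769.
Pooled p̂ = (873+912)/(4319+4859) = 1785/9178 = 0.19449.
SE = √(p̂(1−p̂)(1/n₁+1/n₂)) = √(0.19449·0.80551·0.000437339) = √(6.85142e-05) = 0.00828.
z = (0.20213 − 0.18769)/0.00828 = 0.01444/0.00828 = 1.744.
p-value = P(Z > 1.744) ≈ 0.0406.

z = 1.744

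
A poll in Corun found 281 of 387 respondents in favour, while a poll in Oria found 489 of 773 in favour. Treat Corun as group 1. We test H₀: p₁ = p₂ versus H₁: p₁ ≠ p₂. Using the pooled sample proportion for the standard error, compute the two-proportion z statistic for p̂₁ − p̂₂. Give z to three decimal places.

z = 3.178

p̂₁ = 281/387 ≈ 0.72610, p̂₂ = 489/773 ≈ 0.63260.
Pooled p̂ = (281+489)/(387+773) = 770/1160 = 0.66379.
SE = √(0.223172 × 0.00387764) = 0.02942.
z = (0.72610 − 0.63260)/0.02942 = 0.09350/0.02942 = 3.178.
Two-sided p-value ≈ 2·Φ(−3.178) = 0.0015.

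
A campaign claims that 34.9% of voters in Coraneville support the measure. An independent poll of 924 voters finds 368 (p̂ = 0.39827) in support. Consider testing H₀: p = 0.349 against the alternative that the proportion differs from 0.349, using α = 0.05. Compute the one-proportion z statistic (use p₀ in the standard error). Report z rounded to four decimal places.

z = 3.1420

p̂ = 368/924 ≈ 0.3982684.
Standard error under H₀: √(0.349×0.651/924) = 0.0156808.
z = (0.3982684 − 0.349)/0.0156808 = 0.0492684/0.0156808 = 3.1420.
Two-sided p-value ≈ 2·Φ(−3.142) = 0.0017, so at α = 0.05 we reject H₀.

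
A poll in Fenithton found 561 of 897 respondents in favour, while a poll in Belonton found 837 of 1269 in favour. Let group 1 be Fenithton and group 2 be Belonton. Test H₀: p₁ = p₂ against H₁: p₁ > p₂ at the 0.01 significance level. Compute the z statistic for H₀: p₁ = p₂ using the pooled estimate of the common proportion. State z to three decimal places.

z = -1.637

p̂₁ = 561/897 ≈ 0.625418, p̂₂ = 837/1269 ≈ 0.659574.
Pooled p̂ = (561+837)/(897+1269) = 1398/2166 = 0.645429.
SE = √(p̂(1−p̂)(1/n₁+1/n₂)) = √(0.645429·0.354571·0.00190285) = √(0.000435468) = 0.020868.
z = (0.625418 − 0.659574)/0.020868 = -0.034156/0.020868 = -1.637.
p-value = P(Z > -1.637) ≈ 0.9492; since p > α = 0.01, fail to reject H₀.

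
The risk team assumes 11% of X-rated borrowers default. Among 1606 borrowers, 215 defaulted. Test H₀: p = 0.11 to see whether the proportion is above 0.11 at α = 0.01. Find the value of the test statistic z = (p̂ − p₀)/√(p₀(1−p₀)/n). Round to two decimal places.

z = 3.06

p̂ = 215/1606 = 0.1339.
Standard error under H₀: √(0.11×0.89/1606) = 0.0078.
z = (0.1339 − 0.11)/0.0078 = 0.0239/0.0078 = 3.06.
p-value = P(Z > 3.058) ≈ 0.0011. With α = 0.01, reject H₀.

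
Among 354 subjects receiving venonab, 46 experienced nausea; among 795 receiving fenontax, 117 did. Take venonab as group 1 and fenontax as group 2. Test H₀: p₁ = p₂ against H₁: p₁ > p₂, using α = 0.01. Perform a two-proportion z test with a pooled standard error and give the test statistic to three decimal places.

z = -0.773

p̂₁ = 46/354 ≈ 0.12994, p̂₂ = 117/795 ≈ 0.14717.
Pooled p̂ = (46+117)/(354+795) = 163/1149 = 0.14186.
SE = √(0.121738 × 0.00408272) = 0.02229.
z = (0.12994 − 0.14717)/0.02229 = -0.01723/0.02229 = -0.773.
p-value = P(Z > -0.773) ≈ 0.7801. With α = 0.01, fail to reject H₀.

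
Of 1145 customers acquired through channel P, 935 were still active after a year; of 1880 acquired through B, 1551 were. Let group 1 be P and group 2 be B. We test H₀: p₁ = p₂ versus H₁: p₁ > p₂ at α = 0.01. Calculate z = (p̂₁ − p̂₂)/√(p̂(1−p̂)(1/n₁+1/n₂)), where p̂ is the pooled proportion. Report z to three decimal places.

p̂₁ = 935/1145 ≈ 0.81659, p̂₂ = 1551/1880 ≈ 0.82500.
Pooled p̂ = (935+1551)/(1145+1880) = 2486/3025 = 0.82182.
SE = √(0.146433 × 0.00140528) = 0.01435.
z = (0.81659 − 0.82500)/0.01435 = -0.00841/0.01435 = -0.586.
p-value = P(Z > -0.586) ≈ 0.7211; since p > α = 0.01, fail to reject H₀.

z = -0.586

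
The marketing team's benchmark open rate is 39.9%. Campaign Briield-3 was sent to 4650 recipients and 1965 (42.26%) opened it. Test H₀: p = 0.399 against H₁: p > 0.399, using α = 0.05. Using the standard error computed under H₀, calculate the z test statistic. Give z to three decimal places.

z = 3.284

p̂ = 1965/4650 ≈ 0.42258.
Under H₀, SE = √(0.399·0.601/4650) = √(5.15697e-05) = 0.00718.
z = (0.42258 − 0.399)/0.00718 = 0.02358/0.00718 = 3.284.
p-value = P(Z > 3.284) ≈ 0.0005, so at α = 0.05 we reject H₀.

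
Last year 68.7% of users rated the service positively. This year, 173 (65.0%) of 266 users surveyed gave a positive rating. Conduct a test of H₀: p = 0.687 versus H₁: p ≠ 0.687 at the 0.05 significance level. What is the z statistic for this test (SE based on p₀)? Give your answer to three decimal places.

p̂ = 173/266 = 0.65038.
SE = √(p₀(1−p₀)/n) = √(0.21503/266) = 0.02843.
z = (0.65038 − 0.687)/0.02843 = -0.03662/0.02843 = -1.288.
Two-sided p-value ≈ 2·Φ(−1.288) = 0.1977. With α = 0.05, fail to reject H₀.

z = -1.288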